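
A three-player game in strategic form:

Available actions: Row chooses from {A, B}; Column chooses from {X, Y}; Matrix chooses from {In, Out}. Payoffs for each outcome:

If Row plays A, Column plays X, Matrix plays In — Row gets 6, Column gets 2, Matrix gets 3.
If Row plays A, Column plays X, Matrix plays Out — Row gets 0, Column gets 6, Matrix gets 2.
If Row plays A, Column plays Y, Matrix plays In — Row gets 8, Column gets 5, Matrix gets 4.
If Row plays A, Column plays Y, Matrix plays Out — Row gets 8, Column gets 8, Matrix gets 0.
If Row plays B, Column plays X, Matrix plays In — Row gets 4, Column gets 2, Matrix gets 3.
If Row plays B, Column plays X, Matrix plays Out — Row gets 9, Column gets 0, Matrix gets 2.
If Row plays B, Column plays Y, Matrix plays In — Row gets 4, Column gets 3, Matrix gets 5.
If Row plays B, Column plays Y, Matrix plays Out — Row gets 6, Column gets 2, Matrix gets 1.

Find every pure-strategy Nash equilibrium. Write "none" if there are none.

(A, Y, In)

Mark each player's best response to every combination of opponents' strategies; a profile where every player is best-responding is a pure Nash equilibrium.
Row against (X, In): payoffs 6, 4 → best response A.
Row against (X, Out): payoffs 0, 9 → best response B.
Row against (Y, In): payoffs 8, 4 → best response A.
Row against (Y, Out): payoffs 8, 6 → best response A.
Column against (A, In): payoffs 2, 5 → best response Y.
Column against (A, Out): payoffs 6, 8 → best response Y.
Column against (B, In): payoffs 2, 3 → best response Y.
Column against (B, Out): payoffs 0, 2 → best response Y.
Matrix against (A, X): payoffs 3, 2 → best response In.
Matrix against (A, Y): payoffs 4, 0 → best response In.
Matrix against (B, X): payoffs 3, 2 → best response In.
Matrix against (B, Y): payoffs 5, 1 → best response In.
Mutual best responses: (A, Y, In).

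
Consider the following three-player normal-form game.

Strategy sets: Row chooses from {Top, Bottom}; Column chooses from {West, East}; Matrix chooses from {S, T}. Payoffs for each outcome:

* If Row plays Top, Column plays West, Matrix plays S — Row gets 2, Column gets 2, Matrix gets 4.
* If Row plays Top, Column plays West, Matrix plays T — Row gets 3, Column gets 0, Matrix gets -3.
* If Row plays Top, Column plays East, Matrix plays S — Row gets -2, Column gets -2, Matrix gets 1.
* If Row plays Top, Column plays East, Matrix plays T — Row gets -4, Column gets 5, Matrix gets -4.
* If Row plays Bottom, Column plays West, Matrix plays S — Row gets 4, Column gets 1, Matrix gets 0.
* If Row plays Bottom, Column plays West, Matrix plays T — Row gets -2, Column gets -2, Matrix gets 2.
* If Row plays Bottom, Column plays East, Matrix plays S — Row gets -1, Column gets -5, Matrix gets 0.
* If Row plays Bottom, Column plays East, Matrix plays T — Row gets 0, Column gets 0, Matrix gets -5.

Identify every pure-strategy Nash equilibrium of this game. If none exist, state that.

Row against (West, S): payoffs 2, 4 → best response Bottom.
Row against (West, T): payoffs 3, -2 → best response Top.
Row against (East, S): payoffs -2, -1 → best response Bottom.
Row against (East, T): payoffs -4, 0 → best response Bottom.
Column against (Top, S): payoffs 2, -2 → best response West.
Column against (Top, T): payoffs 0, 5 → best response East.
Column against (Bottom, S): payoffs 1, -5 → best response West.
Column against (Bottom, T): payoffs -2, 0 → best response East.
Matrix against (Top, West): payoffs 4, -3 → best response S.
Matrix against (Top, East): payoffs 1, -4 → best response S.
Matrix against (Bottom, West): payoffs 0, 2 → best response T.
Matrix against (Bottom, East): payoffs 0, -5 → best response S.
No profile is a mutual best response for all players.

There is no pure-strategy Nash equilibrium.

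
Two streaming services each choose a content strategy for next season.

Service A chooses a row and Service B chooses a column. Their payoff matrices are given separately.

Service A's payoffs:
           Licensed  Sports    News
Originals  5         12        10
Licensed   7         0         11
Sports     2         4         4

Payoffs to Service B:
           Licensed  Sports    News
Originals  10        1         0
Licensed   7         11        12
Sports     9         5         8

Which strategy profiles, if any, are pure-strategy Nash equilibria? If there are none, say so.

Service A against Licensed: payoffs 5, 7, 2 → best response Licensed.
Service A against Sports: payoffs 12, 0, 4 → best response Originals.
Service A against News: payoffs 10, 11, 4 → best response Licensed.
Service B against Originals: payoffs 10, 1, 0 → best response Licensed.
Service B against Licensed: payoffs 7, 11, 12 → best response News.
Service B against Sports: payoffs 9, 5, 8 → best response Licensed.
Mutual best responses: (Licensed, News).

Pure NE: (Licensed, News)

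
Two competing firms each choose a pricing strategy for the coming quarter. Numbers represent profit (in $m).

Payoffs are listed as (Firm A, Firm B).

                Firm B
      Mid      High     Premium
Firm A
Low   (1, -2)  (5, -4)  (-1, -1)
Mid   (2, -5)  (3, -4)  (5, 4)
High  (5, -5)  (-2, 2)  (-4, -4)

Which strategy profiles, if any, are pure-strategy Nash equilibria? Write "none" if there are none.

(Low, Mid): Firm A can switch to Mid (1 → 2). Not NE.
(Low, High): Firm B can switch to Mid (-4 → -2). Not NE.
(Low, Premium): Firm A can switch to Mid (-1 → 5). Not NE.
(Mid, Mid): Firm A can switch to High (2 → 5). Not NE.
(Mid, High): Firm A can switch to Low (3 → 5). Not NE.
(Mid, Premium): Firm A gets 5, best alternative -1; Firm B gets 4, best alternative -4. No profitable deviation — NE.
(High, Mid): Firm B can switch to High (-5 → 2). Not NE.
(High, High): Firm A can switch to Low (-2 → 5). Not NE.
(High, Premium): Firm A can switch to Low (-4 → -1). Not NE.

The unique pure-strategy Nash equilibrium is (Mid, Premium).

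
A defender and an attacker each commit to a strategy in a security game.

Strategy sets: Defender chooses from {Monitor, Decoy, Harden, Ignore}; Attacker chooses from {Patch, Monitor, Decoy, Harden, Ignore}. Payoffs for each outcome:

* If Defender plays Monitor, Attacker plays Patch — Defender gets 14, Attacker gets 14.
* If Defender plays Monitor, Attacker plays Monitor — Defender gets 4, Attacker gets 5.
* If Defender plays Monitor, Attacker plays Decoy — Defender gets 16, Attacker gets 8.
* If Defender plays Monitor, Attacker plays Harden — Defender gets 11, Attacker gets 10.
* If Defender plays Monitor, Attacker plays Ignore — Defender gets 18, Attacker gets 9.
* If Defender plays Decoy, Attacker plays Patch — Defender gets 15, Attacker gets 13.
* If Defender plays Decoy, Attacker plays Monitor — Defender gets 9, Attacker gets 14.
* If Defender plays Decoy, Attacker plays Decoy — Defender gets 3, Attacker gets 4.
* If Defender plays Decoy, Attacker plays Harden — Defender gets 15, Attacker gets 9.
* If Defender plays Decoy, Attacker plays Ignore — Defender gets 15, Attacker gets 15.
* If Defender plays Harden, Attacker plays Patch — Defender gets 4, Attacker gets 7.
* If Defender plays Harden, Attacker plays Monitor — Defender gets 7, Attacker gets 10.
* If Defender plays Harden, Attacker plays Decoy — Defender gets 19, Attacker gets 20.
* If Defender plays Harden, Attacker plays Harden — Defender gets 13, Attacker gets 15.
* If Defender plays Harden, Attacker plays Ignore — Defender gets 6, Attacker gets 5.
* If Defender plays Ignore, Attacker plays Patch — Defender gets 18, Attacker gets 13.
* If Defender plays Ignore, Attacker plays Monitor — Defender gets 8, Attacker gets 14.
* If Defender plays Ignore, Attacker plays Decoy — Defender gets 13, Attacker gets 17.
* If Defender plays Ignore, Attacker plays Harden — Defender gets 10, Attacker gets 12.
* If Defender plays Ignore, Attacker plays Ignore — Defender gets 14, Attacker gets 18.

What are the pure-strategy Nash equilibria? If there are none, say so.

For each strategy profile, look for a profitable unilateral deviation.
(Monitor, Patch): Defender can switch to Decoy (14 → 15). Not NE.
(Monitor, Monitor): Defender can switch to Decoy (4 → 9). Not NE.
(Monitor, Decoy): Defender can switch to Harden (16 → 19). Not NE.
(Monitor, Harden): Defender can switch to Decoy (11 → 15). Not NE.
(Monitor, Ignore): Attacker can switch to Patch (9 → 14). Not NE.
(Decoy, Patch): Defender can switch to Ignore (15 → 18). Not NE.
(Decoy, Monitor): Attacker can switch to Ignore (14 → 15). Not NE.
(Decoy, Decoy): Defender can switch to Monitor (3 → 16). Not NE.
(Harden, Decoy): Defender gets 19, best alternative 16; Attacker gets 20, best alternative 15. No profitable deviation — NE.
(The remaining 11 profiles each have a profitable deviation by the same check.)

(Harden, Decoy)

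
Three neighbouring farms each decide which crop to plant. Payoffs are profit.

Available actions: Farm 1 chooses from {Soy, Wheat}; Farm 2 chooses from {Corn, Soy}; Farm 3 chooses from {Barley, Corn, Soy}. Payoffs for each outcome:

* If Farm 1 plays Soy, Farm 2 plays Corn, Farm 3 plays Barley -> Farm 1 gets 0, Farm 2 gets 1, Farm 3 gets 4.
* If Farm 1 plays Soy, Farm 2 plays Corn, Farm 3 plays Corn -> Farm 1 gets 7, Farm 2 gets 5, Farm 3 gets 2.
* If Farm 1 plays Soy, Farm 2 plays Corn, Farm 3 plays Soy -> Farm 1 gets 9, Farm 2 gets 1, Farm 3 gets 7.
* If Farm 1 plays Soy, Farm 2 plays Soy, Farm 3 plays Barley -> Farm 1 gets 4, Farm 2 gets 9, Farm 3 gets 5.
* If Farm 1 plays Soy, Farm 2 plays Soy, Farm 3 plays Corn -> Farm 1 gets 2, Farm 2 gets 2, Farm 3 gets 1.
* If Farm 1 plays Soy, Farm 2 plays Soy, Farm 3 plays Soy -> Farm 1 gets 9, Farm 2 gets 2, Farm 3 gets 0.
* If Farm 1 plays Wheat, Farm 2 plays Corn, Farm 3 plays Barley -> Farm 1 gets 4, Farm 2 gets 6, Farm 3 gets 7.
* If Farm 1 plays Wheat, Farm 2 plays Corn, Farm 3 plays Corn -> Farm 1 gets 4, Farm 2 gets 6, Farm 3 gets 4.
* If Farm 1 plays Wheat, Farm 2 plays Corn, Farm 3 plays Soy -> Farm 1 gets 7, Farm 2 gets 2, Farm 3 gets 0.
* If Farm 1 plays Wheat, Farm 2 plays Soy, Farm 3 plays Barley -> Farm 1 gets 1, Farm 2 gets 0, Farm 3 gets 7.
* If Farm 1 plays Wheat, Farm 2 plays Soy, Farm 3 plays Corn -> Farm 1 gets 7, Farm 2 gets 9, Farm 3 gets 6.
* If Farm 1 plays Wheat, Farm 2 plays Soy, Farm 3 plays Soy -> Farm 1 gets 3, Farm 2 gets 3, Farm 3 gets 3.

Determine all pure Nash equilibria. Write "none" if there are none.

Pure-strategy Nash equilibria: (Soy, Soy, Barley), (Wheat, Corn, Barley)

(Soy, Corn, Barley): Farm 1 can switch to Wheat (0 → 4). Not NE.
(Soy, Corn, Corn): Farm 3 can switch to Barley (2 → 4). Not NE.
(Soy, Corn, Soy): Farm 2 can switch to Soy (1 → 2). Not NE.
(Soy, Soy, Barley): Farm 1 gets 4, best alternative 1; Farm 2 gets 9, best alternative 1; Farm 3 gets 5, best alternative 1. No profitable deviation — NE.
(Soy, Soy, Corn): Farm 1 can switch to Wheat (2 → 7). Not NE.
(Soy, Soy, Soy): Farm 3 can switch to Barley (0 → 5). Not NE.
(Wheat, Corn, Barley): Farm 1 gets 4, best alternative 0; Farm 2 gets 6, best alternative 0; Farm 3 gets 7, best alternative 4. No profitable deviation — NE.
(Wheat, Corn, Corn): Farm 1 can switch to Soy (4 → 7). Not NE.
(Wheat, Corn, Soy): Farm 1 can switch to Soy (7 → 9). Not NE.
(Wheat, Soy, Barley): Farm 1 can switch to Soy (1 → 4). Not NE.
(Wheat, Soy, Corn): Farm 3 can switch to Barley (6 → 7). Not NE.
(Wheat, Soy, Soy): Farm 1 can switch to Soy (3 → 9). Not NE.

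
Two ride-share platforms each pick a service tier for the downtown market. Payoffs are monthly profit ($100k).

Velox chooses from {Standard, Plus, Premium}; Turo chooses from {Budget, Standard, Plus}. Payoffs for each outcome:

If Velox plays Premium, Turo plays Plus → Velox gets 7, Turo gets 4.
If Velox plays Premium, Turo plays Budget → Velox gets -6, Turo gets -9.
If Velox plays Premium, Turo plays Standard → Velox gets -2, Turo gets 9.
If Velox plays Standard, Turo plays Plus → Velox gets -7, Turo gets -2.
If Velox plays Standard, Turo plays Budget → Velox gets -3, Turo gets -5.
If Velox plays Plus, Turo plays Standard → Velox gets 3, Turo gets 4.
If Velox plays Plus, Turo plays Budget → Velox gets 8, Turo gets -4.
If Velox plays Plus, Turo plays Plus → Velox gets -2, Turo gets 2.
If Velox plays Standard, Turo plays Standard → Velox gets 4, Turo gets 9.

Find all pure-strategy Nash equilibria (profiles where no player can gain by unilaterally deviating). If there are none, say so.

(Standard, Standard)

Velox against Budget: payoffs -3, 8, -6 → best response Plus.
Velox against Standard: payoffs 4, 3, -2 → best response Standard.
Velox against Plus: payoffs -7, -2, 7 → best response Premium.
Turo against Standard: payoffs -5, 9, -2 → best response Standard.
Turo against Plus: payoffs -4, 4, 2 → best response Standard.
Turo against Premium: payoffs -9, 9, 4 → best response Standard.
Mutual best responses: (Standard, Standard).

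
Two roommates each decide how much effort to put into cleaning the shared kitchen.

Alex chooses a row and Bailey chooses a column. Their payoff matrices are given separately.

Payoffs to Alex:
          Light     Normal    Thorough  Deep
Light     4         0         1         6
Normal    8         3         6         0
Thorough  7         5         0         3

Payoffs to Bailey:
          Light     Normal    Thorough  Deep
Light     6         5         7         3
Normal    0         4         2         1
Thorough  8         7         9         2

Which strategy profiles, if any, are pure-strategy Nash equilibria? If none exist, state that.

There is no pure-strategy Nash equilibrium.

(Light, Light): Alex can switch to Normal (4 → 8). Not NE.
(Light, Normal): Alex can switch to Normal (0 → 3). Not NE.
(Light, Thorough): Alex can switch to Normal (1 → 6). Not NE.
(Light, Deep): Bailey can switch to Light (3 → 6). Not NE.
(Normal, Light): Bailey can switch to Normal (0 → 4). Not NE.
(Normal, Normal): Alex can switch to Thorough (3 → 5). Not NE.
(Normal, Thorough): Bailey can switch to Normal (2 → 4). Not NE.
(Normal, Deep): Alex can switch to Light (0 → 6). Not NE.
(Thorough, Light): Alex can switch to Normal (7 → 8). Not NE.
(Thorough, Normal): Bailey can switch to Light (7 → 8). Not NE.
(The remaining 2 profiles each have a profitable deviation by the same check.)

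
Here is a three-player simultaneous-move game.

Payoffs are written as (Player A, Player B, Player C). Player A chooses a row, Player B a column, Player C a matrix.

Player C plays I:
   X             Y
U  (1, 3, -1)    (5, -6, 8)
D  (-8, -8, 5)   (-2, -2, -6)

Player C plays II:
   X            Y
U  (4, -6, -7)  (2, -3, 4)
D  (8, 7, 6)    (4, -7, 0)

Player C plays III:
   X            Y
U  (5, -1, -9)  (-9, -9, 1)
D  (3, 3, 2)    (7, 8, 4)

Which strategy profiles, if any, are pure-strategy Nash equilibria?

Player A against (X, I): payoffs 1, -8 → best response U.
Player A against (X, II): payoffs 4, 8 → best response D.
Player A against (X, III): payoffs 5, 3 → best response U.
Player A against (Y, I): payoffs 5, -2 → best response U.
Player A against (Y, II): payoffs 2, 4 → best response D.
Player A against (Y, III): payoffs -9, 7 → best response D.
Player B against (U, I): payoffs 3, -6 → best response X.
Player B against (U, II): payoffs -6, -3 → best response Y.
Player B against (U, III): payoffs -1, -9 → best response X.
Player B against (D, I): payoffs -8, -2 → best response Y.
Player B against (D, II): payoffs 7, -7 → best response X.
Player B against (D, III): payoffs 3, 8 → best response Y.
Player C against (U, X): payoffs -1, -7, -9 → best response I.
Player C against (U, Y): payoffs 8, 4, 1 → best response I.
Player C against (D, X): payoffs 5, 6, 2 → best response II.
Player C against (D, Y): payoffs -6, 0, 4 → best response III.
Mutual best responses: (U, X, I); (D, X, II); (D, Y, III).

Pure-strategy Nash equilibria: (U, X, I), (D, X, II), (D, Y, III)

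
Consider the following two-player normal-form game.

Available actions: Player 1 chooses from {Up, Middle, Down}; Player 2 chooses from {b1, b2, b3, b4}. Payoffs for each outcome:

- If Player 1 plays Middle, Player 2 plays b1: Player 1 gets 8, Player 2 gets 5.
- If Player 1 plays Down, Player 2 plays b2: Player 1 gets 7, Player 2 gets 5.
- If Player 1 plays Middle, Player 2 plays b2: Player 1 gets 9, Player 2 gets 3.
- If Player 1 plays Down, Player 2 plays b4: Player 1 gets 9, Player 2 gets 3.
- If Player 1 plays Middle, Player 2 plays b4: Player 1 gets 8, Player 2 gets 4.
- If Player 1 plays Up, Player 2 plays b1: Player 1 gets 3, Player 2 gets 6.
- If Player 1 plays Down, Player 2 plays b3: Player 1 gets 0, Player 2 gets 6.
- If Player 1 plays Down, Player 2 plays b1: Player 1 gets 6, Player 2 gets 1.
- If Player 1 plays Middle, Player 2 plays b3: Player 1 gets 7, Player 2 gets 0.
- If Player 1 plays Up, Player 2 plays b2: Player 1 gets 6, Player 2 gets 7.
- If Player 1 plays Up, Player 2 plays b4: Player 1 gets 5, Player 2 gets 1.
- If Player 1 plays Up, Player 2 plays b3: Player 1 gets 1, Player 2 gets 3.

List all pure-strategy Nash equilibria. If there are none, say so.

(Up, b1): Player 1 can switch to Middle (3 → 8). Not NE.
(Up, b2): Player 1 can switch to Middle (6 → 9). Not NE.
(Up, b3): Player 1 can switch to Middle (1 → 7). Not NE.
(Up, b4): Player 1 can switch to Middle (5 → 8). Not NE.
(Middle, b1): Player 1 gets 8, best alternative 6; Player 2 gets 5, best alternative 4. No profitable deviation — NE.
(Middle, b2): Player 2 can switch to b1 (3 → 5). Not NE.
(Middle, b3): Player 2 can switch to b1 (0 → 5). Not NE.
(The remaining 5 profiles each have a profitable deviation by the same check.)

The unique pure-strategy Nash equilibrium is (Middle, b1).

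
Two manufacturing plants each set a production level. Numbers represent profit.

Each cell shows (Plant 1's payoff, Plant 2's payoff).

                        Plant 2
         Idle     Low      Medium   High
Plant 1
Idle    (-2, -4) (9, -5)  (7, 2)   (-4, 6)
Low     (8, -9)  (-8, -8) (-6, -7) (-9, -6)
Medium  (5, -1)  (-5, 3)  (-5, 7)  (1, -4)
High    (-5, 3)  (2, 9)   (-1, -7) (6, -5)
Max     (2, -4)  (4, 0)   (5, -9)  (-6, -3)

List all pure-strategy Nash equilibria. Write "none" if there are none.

No pure-strategy Nash equilibrium.

Plant 1 against Idle: payoffs -2, 8, 5, -5, 2 → best response Low.
Plant 1 against Low: payoffs 9, -8, -5, 2, 4 → best response Idle.
Plant 1 against Medium: payoffs 7, -6, -5, -1, 5 → best response Idle.
Plant 1 against High: payoffs -4, -9, 1, 6, -6 → best response High.
Plant 2 against Idle: payoffs -4, -5, 2, 6 → best response High.
Plant 2 against Low: payoffs -9, -8, -7, -6 → best response High.
Plant 2 against Medium: payoffs -1, 3, 7, -4 → best response Medium.
Plant 2 against High: payoffs 3, 9, -7, -5 → best response Low.
Plant 2 against Max: payoffs -4, 0, -9, -3 → best response Low.
No profile is a mutual best response for all players.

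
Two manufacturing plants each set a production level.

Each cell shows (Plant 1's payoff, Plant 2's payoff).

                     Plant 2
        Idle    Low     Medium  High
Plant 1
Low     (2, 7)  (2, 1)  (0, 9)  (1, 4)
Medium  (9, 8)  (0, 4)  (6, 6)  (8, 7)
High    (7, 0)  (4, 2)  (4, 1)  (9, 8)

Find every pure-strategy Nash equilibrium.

(Low, Idle): Plant 1 can switch to Medium (2 → 9). Not NE.
(Low, Low): Plant 1 can switch to High (2 → 4). Not NE.
(Low, Medium): Plant 1 can switch to Medium (0 → 6). Not NE.
(Low, High): Plant 1 can switch to Medium (1 → 8). Not NE.
(Medium, Idle): Plant 1 gets 9, best alternative 7; Plant 2 gets 8, best alternative 7. No profitable deviation — NE.
(Medium, Low): Plant 1 can switch to Low (0 → 2). Not NE.
(Medium, Medium): Plant 2 can switch to Idle (6 → 8). Not NE.
(Medium, High): Plant 1 can switch to High (8 → 9). Not NE.
(High, Idle): Plant 1 can switch to Medium (7 → 9). Not NE.
(High, Low): Plant 2 can switch to High (2 → 8). Not NE.
(High, Medium): Plant 1 can switch to Medium (4 → 6). Not NE.
(High, High): Plant 1 gets 9, best alternative 8; Plant 2 gets 8, best alternative 2. No profitable deviation — NE.

Pure-strategy Nash equilibria: (Medium, Idle); (High, High)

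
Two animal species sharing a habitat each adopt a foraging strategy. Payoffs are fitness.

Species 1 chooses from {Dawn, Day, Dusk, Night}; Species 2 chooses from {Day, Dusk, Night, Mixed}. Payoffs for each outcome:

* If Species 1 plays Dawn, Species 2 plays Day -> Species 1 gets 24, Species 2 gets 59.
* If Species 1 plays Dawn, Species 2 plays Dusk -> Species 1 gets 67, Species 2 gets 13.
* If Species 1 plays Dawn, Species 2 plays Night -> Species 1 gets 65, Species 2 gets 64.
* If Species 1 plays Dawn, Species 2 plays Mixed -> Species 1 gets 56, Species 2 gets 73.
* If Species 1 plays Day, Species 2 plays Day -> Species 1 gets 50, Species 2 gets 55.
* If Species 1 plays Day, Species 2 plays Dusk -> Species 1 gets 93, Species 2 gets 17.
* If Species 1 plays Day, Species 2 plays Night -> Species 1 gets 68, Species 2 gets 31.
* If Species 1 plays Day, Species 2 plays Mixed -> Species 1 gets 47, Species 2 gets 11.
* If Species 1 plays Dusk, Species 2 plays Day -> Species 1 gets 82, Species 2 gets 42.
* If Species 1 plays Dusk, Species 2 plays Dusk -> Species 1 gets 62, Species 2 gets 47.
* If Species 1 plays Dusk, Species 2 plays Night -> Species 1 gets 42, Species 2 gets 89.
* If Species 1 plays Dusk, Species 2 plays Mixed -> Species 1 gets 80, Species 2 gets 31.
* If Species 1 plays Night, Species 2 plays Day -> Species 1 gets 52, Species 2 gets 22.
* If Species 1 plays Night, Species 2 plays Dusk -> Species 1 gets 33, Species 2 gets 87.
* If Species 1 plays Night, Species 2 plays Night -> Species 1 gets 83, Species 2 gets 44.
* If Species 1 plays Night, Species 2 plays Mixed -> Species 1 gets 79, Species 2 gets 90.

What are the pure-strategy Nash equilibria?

There is no pure-strategy Nash equilibrium.

Mark each player's best response to every combination of opponents' strategies; a profile where every player is best-responding is a pure Nash equilibrium.
Species 1 against Day: payoffs 24, 50, 82, 52 → best response Dusk.
Species 1 against Dusk: payoffs 67, 93, 62, 33 → best response Day.
Species 1 against Night: payoffs 65, 68, 42, 83 → best response Night.
Species 1 against Mixed: payoffs 56, 47, 80, 79 → best response Dusk.
Species 2 against Dawn: payoffs 59, 13, 64, 73 → best response Mixed.
Species 2 against Day: payoffs 55, 17, 31, 11 → best response Day.
Species 2 against Dusk: payoffs 42, 47, 89, 31 → best response Night.
Species 2 against Night: payoffs 22, 87, 44, 90 → best response Mixed.
No profile is a mutual best response for all players.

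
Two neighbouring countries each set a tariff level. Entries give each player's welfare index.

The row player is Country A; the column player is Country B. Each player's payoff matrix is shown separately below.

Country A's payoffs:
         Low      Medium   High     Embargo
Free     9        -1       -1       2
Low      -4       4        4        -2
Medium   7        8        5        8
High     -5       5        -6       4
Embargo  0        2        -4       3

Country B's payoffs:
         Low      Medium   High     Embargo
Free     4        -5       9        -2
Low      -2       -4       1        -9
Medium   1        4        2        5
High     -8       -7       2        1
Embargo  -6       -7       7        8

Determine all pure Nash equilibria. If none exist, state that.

Country A against Low: payoffs 9, -4, 7, -5, 0 → best response Free.
Country A against Medium: payoffs -1, 4, 8, 5, 2 → best response Medium.
Country A against High: payoffs -1, 4, 5, -6, -4 → best response Medium.
Country A against Embargo: payoffs 2, -2, 8, 4, 3 → best response Medium.
Country B against Free: payoffs 4, -5, 9, -2 → best response High.
Country B against Low: payoffs -2, -4, 1, -9 → best response High.
Country B against Medium: payoffs 1, 4, 2, 5 → best response Embargo.
Country B against High: payoffs -8, -7, 2, 1 → best response High.
Country B against Embargo: payoffs -6, -7, 7, 8 → best response Embargo.
Mutual best responses: (Medium, Embargo).

Pure NE: (Medium, Embargo)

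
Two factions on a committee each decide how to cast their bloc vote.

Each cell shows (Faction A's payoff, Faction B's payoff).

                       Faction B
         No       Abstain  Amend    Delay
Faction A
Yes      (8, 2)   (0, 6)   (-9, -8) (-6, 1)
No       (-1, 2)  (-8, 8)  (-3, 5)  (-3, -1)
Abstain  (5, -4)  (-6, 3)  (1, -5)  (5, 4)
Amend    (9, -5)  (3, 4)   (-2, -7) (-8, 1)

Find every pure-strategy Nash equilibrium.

Pure-strategy Nash equilibria: (Abstain, Delay) and (Amend, Abstain)

Mark each player's best response to every combination of opponents' strategies; a profile where every player is best-responding is a pure Nash equilibrium.
Faction A against No: payoffs 8, -1, 5, 9 → best response Amend.
Faction A against Abstain: payoffs 0, -8, -6, 3 → best response Amend.
Faction A against Amend: payoffs -9, -3, 1, -2 → best response Abstain.
Faction A against Delay: payoffs -6, -3, 5, -8 → best response Abstain.
Faction B against Yes: payoffs 2, 6, -8, 1 → best response Abstain.
Faction B against No: payoffs 2, 8, 5, -1 → best response Abstain.
Faction B against Abstain: payoffs -4, 3, -5, 4 → best response Delay.
Faction B against Amend: payoffs -5, 4, -7, 1 → best response Abstain.
Mutual best responses: (Abstain, Delay); (Amend, Abstain).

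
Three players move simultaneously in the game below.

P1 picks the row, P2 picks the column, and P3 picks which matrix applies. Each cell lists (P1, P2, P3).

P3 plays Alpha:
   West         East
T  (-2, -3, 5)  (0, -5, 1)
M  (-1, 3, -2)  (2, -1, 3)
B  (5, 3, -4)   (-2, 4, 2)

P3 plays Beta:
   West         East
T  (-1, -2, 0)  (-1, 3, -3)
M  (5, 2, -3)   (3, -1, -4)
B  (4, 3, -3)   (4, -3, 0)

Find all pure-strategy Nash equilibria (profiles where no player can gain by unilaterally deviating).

There is no pure-strategy Nash equilibrium.

Check each profile: it is a Nash equilibrium iff no player can strictly gain by switching unilaterally.
(T, West, Alpha): P1 can switch to M (-2 → -1). Not NE.
(T, West, Beta): P1 can switch to M (-1 → 5). Not NE.
(T, East, Alpha): P1 can switch to M (0 → 2). Not NE.
(T, East, Beta): P1 can switch to M (-1 → 3). Not NE.
(M, West, Alpha): P1 can switch to B (-1 → 5). Not NE.
(M, West, Beta): P3 can switch to Alpha (-3 → -2). Not NE.
(M, East, Alpha): P2 can switch to West (-1 → 3). Not NE.
(M, East, Beta): P1 can switch to B (3 → 4). Not NE.
(B, West, Alpha): P2 can switch to East (3 → 4). Not NE.
(B, West, Beta): P1 can switch to M (4 → 5). Not NE.
(The remaining 2 profiles each have a profitable deviation by the same check.)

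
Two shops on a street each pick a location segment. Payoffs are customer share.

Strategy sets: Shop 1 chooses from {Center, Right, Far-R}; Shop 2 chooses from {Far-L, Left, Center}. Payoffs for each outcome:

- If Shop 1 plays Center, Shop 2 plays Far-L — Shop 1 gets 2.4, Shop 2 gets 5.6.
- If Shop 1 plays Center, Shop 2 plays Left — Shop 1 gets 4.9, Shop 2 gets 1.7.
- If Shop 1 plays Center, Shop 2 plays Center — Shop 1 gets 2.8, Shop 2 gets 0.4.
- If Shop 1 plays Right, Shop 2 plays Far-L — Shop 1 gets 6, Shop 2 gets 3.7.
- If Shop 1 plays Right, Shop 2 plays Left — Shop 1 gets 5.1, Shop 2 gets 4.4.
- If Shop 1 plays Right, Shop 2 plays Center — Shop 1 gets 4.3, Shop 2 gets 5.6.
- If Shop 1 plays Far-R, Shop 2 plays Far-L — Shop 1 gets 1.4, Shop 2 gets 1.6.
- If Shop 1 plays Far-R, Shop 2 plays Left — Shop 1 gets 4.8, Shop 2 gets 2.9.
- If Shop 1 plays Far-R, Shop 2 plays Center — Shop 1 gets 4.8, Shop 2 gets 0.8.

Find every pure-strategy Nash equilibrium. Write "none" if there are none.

Shop 1 against Far-L: payoffs 2.4, 6, 1.4 → best response Right.
Shop 1 against Left: payoffs 4.9, 5.1, 4.8 → best response Right.
Shop 1 against Center: payoffs 2.8, 4.3, 4.8 → best response Far-R.
Shop 2 against Center: payoffs 5.6, 1.7, 0.4 → best response Far-L.
Shop 2 against Right: payoffs 3.7, 4.4, 5.6 → best response Center.
Shop 2 against Far-R: payoffs 1.6, 2.9, 0.8 → best response Left.
No profile is a mutual best response for all players.

No pure-strategy Nash equilibrium.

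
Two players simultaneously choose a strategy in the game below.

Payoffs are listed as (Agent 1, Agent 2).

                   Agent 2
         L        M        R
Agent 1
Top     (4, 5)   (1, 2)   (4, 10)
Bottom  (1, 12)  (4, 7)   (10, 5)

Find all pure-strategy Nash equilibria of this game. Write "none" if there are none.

This game has no pure Nash equilibrium.

(Top, L): Agent 2 can switch to R (5 → 10). Not NE.
(Top, M): Agent 1 can switch to Bottom (1 → 4). Not NE.
(Top, R): Agent 1 can switch to Bottom (4 → 10). Not NE.
(Bottom, L): Agent 1 can switch to Top (1 → 4). Not NE.
(Bottom, M): Agent 2 can switch to L (7 → 12). Not NE.
(Bottom, R): Agent 2 can switch to L (5 → 12). Not NE.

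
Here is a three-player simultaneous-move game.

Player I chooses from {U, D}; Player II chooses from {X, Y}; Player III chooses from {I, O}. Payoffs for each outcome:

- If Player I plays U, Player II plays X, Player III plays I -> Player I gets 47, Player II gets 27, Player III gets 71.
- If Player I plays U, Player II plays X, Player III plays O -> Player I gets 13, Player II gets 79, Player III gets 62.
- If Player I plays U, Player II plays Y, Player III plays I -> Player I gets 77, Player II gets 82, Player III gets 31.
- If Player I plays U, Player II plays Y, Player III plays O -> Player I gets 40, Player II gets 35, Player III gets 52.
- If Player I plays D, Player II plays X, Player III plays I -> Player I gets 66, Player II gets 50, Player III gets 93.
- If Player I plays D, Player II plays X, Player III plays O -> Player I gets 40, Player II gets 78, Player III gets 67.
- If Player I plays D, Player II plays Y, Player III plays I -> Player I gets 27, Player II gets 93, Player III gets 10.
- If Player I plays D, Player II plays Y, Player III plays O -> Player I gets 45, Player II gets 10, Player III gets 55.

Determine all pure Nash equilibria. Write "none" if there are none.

none

Player I against (X, I): payoffs 47, 66 → best response D.
Player I against (X, O): payoffs 13, 40 → best response D.
Player I against (Y, I): payoffs 77, 27 → best response U.
Player I against (Y, O): payoffs 40, 45 → best response D.
Player II against (U, I): payoffs 27, 82 → best response Y.
Player II against (U, O): payoffs 79, 35 → best response X.
Player II against (D, I): payoffs 50, 93 → best response Y.
Player II against (D, O): payoffs 78, 10 → best response X.
Player III against (U, X): payoffs 71, 62 → best response I.
Player III against (U, Y): payoffs 31, 52 → best response O.
Player III against (D, X): payoffs 93, 67 → best response I.
Player III against (D, Y): payoffs 10, 55 → best response O.
No profile is a mutual best response for all players.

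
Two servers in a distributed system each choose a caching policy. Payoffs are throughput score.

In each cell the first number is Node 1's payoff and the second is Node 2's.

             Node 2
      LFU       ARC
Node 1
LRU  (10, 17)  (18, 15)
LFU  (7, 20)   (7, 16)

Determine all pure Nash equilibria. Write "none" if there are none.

The unique pure-strategy Nash equilibrium is (LRU, LFU).

Node 1 against LFU: payoffs 10, 7 → best response LRU.
Node 1 against ARC: payoffs 18, 7 → best response LRU.
Node 2 against LRU: payoffs 17, 15 → best response LFU.
Node 2 against LFU: payoffs 20, 16 → best response LFU.
Mutual best responses: (LRU, LFU).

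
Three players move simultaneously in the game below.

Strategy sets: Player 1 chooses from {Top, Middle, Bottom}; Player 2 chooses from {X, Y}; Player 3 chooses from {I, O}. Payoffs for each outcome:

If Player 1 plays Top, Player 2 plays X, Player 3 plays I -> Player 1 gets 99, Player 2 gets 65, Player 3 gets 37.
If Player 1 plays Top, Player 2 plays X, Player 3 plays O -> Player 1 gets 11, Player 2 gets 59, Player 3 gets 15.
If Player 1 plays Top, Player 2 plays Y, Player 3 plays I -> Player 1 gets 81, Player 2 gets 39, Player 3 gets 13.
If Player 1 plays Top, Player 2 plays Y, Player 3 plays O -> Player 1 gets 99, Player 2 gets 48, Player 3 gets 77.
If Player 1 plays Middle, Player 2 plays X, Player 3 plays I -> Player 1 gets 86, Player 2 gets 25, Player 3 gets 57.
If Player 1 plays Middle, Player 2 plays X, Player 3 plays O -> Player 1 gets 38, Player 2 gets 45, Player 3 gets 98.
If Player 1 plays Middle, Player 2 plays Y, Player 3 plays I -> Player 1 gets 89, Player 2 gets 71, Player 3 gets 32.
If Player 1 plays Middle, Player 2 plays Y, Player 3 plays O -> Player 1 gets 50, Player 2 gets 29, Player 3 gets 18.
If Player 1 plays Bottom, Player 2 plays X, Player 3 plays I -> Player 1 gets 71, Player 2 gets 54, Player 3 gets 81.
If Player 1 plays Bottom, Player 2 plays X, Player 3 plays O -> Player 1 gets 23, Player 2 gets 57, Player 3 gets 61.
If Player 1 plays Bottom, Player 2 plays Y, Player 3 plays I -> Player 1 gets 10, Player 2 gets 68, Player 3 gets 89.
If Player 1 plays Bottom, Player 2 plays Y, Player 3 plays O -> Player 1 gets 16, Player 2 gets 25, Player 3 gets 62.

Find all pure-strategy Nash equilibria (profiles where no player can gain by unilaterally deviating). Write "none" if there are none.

For each strategy profile, look for a profitable unilateral deviation.
(Top, X, I): Player 1 gets 99, best alternative 86; Player 2 gets 65, best alternative 39; Player 3 gets 37, best alternative 15. No profitable deviation — NE.
(Top, X, O): Player 1 can switch to Middle (11 → 38). Not NE.
(Top, Y, I): Player 1 can switch to Middle (81 → 89). Not NE.
(Top, Y, O): Player 2 can switch to X (48 → 59). Not NE.
(Middle, X, I): Player 1 can switch to Top (86 → 99). Not NE.
(Middle, X, O): Player 1 gets 38, best alternative 23; Player 2 gets 45, best alternative 29; Player 3 gets 98, best alternative 57. No profitable deviation — NE.
(Middle, Y, I): Player 1 gets 89, best alternative 81; Player 2 gets 71, best alternative 25; Player 3 gets 32, best alternative 18. No profitable deviation — NE.
(Middle, Y, O): Player 1 can switch to Top (50 → 99). Not NE.
(Bottom, X, I): Player 1 can switch to Top (71 → 99). Not NE.
(Bottom, X, O): Player 1 can switch to Middle (23 → 38). Not NE.
(Bottom, Y, I): Player 1 can switch to Top (10 → 81). Not NE.
(Bottom, Y, O): Player 1 can switch to Top (16 → 99). Not NE.

(Top, X, I); (Middle, X, O); (Middle, Y, I)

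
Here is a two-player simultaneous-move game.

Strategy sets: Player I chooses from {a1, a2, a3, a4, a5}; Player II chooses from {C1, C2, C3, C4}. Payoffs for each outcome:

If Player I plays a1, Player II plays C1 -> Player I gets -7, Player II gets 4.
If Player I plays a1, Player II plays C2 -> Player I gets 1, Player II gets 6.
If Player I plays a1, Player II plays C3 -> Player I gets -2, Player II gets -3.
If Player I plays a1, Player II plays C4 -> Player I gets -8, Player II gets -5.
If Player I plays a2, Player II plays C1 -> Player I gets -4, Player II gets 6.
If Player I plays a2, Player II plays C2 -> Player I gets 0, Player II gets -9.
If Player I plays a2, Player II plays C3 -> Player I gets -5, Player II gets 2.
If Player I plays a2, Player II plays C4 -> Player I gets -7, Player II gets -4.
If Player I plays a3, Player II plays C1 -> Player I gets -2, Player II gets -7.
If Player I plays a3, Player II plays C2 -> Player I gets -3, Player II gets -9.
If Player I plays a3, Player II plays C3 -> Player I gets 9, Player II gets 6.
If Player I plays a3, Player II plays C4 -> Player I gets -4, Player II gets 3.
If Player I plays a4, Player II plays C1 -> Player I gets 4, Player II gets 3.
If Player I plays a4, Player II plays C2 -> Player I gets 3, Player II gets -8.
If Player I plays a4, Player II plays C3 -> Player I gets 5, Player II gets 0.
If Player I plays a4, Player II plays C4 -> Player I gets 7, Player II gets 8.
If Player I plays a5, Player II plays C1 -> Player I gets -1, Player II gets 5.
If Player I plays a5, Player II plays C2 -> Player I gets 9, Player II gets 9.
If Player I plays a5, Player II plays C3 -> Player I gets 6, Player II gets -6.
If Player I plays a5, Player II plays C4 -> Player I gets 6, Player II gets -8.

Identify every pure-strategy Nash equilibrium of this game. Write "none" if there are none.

Player I against C1: payoffs -7, -4, -2, 4, -1 → best response a4.
Player I against C2: payoffs 1, 0, -3, 3, 9 → best response a5.
Player I against C3: payoffs -2, -5, 9, 5, 6 → best response a3.
Player I against C4: payoffs -8, -7, -4, 7, 6 → best response a4.
Player II against a1: payoffs 4, 6, -3, -5 → best response C2.
Player II against a2: payoffs 6, -9, 2, -4 → best response C1.
Player II against a3: payoffs -7, -9, 6, 3 → best response C3.
Player II against a4: payoffs 3, -8, 0, 8 → best response C4.
Player II against a5: payoffs 5, 9, -6, -8 → best response C2.
Mutual best responses: (a3, C3); (a4, C4); (a5, C2).

Pure-strategy Nash equilibria: (a3, C3) and (a4, C4) and (a5, C2)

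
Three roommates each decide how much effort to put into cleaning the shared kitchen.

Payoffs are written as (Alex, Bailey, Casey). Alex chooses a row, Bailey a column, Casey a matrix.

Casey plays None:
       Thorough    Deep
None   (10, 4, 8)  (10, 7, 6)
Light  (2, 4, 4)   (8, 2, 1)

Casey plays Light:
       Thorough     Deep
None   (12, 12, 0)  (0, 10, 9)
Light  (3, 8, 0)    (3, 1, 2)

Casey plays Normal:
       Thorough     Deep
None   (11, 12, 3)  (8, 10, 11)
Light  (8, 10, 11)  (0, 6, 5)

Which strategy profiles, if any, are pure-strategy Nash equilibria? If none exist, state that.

For each strategy profile, look for a profitable unilateral deviation.
(None, Thorough, None): Bailey can switch to Deep (4 → 7). Not NE.
(None, Thorough, Light): Casey can switch to None (0 → 8). Not NE.
(None, Thorough, Normal): Casey can switch to None (3 → 8). Not NE.
(None, Deep, None): Casey can switch to Light (6 → 9). Not NE.
(None, Deep, Light): Alex can switch to Light (0 → 3). Not NE.
(None, Deep, Normal): Bailey can switch to Thorough (10 → 12). Not NE.
(The remaining 6 profiles each have a profitable deviation by the same check.)

No pure-strategy Nash equilibrium.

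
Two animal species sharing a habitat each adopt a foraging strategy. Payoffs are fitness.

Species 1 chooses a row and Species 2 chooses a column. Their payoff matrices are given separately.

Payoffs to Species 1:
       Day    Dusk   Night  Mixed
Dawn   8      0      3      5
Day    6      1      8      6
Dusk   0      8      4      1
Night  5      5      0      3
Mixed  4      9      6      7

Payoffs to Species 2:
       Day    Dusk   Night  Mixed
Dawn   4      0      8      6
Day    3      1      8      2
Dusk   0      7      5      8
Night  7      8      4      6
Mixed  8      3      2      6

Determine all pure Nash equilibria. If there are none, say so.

Species 1 against Day: payoffs 8, 6, 0, 5, 4 → best response Dawn.
Species 1 against Dusk: payoffs 0, 1, 8, 5, 9 → best response Mixed.
Species 1 against Night: payoffs 3, 8, 4, 0, 6 → best response Day.
Species 1 against Mixed: payoffs 5, 6, 1, 3, 7 → best response Mixed.
Species 2 against Dawn: payoffs 4, 0, 8, 6 → best response Night.
Species 2 against Day: payoffs 3, 1, 8, 2 → best response Night.
Species 2 against Dusk: payoffs 0, 7, 5, 8 → best response Mixed.
Species 2 against Night: payoffs 7, 8, 4, 6 → best response Dusk.
Species 2 against Mixed: payoffs 8, 3, 2, 6 → best response Day.
Mutual best responses: (Day, Night).

The unique pure-strategy Nash equilibrium is (Day, Night).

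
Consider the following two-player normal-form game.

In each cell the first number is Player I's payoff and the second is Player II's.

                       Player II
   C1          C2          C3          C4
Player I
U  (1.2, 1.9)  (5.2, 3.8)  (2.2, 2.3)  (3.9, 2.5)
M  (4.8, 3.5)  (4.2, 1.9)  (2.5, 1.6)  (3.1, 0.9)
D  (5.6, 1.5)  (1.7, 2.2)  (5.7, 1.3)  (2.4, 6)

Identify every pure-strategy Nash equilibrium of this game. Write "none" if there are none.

Pure NE: (U, C2)

Player I against C1: payoffs 1.2, 4.8, 5.6 → best response D.
Player I against C2: payoffs 5.2, 4.2, 1.7 → best response U.
Player I against C3: payoffs 2.2, 2.5, 5.7 → best response D.
Player I against C4: payoffs 3.9, 3.1, 2.4 → best response U.
Player II against U: payoffs 1.9, 3.8, 2.3, 2.5 → best response C2.
Player II against M: payoffs 3.5, 1.9, 1.6, 0.9 → best response C1.
Player II against D: payoffs 1.5, 2.2, 1.3, 6 → best response C4.
Mutual best responses: (U, C2).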